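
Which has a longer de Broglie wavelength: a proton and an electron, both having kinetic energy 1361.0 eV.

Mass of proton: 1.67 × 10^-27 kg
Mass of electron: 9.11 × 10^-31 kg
The electron has the longer wavelength.

Using λ = h/√(2mKE):

For proton: λ₁ = h/√(2m₁KE) = 7.76 × 10^-13 m
For electron: λ₂ = h/√(2m₂KE) = 3.32 × 10^-11 m

Since λ ∝ 1/√m at constant kinetic energy, the lighter particle has the longer wavelength.

The electron has the longer de Broglie wavelength.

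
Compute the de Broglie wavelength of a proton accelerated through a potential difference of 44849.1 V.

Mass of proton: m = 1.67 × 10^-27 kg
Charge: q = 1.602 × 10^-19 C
1.35 × 10^-13 m

When a particle is accelerated through voltage V, it gains kinetic energy KE = qV.

The de Broglie wavelength is then λ = h/√(2mqV):

λ = h/√(2mqV)
λ = (6.626 × 10^-34 J·s) / √(2 × 1.67 × 10^-27 kg × 1.602 × 10^-19 C × 44849.1 V)
λ = 1.35 × 10^-13 m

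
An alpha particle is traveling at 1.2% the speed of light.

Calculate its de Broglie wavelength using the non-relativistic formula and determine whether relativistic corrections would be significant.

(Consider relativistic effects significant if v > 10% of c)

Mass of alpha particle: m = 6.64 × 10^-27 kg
No, relativistic corrections are not needed.

Using the non-relativistic de Broglie formula λ = h/(mv):

v = 1.2% × c = 3.598 × 10^6 m/s

λ = h/(mv)
λ = (6.626 × 10^-34 J·s) / (6.64 × 10^-27 kg × 3.598 × 10^6 m/s)
λ = 2.77 × 10^-14 m

Since v = 1.2% of c < 10% of c, relativistic corrections are NOT significant and this non-relativistic result is a good approximation.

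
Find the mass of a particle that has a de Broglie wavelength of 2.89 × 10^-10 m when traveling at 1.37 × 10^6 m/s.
1.67 × 10^-30 kg

From the de Broglie relation λ = h/(mv), we solve for m:

m = h/(λv)
m = (6.626 × 10^-34 J·s) / (2.89 × 10^-10 m × 1.37 × 10^6 m/s)
m = 1.67 × 10^-30 kg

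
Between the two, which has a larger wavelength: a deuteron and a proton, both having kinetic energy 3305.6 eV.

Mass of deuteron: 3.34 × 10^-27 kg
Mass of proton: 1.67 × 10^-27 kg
The proton has the longer wavelength.

Using λ = h/√(2mKE):

For deuteron: λ₁ = h/√(2m₁KE) = 3.52 × 10^-13 m
For proton: λ₂ = h/√(2m₂KE) = 4.98 × 10^-13 m

Since λ ∝ 1/√m at constant kinetic energy, the lighter particle has the longer wavelength.

The proton has the longer de Broglie wavelength.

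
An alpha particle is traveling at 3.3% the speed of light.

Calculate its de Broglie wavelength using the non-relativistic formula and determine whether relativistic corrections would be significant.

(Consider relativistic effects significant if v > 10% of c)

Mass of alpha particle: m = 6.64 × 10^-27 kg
No, relativistic corrections are not needed.

Using the non-relativistic de Broglie formula λ = h/(mv):

v = 3.3% × c = 9.893 × 10^6 m/s

λ = h/(mv)
λ = (6.626 × 10^-34 J·s) / (6.64 × 10^-27 kg × 9.893 × 10^6 m/s)
λ = 1.01 × 10^-14 m

Since v = 3.3% of c < 10% of c, relativistic corrections are NOT significant and this non-relativistic result is a good approximation.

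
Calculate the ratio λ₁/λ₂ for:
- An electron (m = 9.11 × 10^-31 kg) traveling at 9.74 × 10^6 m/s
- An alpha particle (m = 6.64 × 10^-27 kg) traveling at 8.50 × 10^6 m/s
λ₁/λ₂ = 6.36 × 10^3

Using λ = h/(mv):

λ₁ = h/(m₁v₁) = 7.47 × 10^-11 m
λ₂ = h/(m₂v₂) = 1.17 × 10^-14 m

Ratio λ₁/λ₂ = (m₂v₂)/(m₁v₁)
         = (6.64 × 10^-27 kg × 8.50 × 10^6 m/s) / (9.11 × 10^-31 kg × 9.74 × 10^6 m/s)
         = 6.36 × 10^3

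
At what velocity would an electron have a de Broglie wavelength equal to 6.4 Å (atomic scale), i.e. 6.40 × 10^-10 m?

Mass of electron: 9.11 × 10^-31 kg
1.14 × 10^6 m/s

From λ = h/(mv), solve for v:

v = h/(mλ)
v = (6.626 × 10^-34 J·s) / (9.11 × 10^-31 kg × 6.40 × 10^-10 m)
v = 1.14 × 10^6 m/s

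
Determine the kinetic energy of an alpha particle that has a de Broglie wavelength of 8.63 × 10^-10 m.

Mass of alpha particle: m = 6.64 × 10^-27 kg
4.44 × 10^-23 J (or 2.77 × 10^-4 eV)

From λ = h/√(2mKE), we solve for KE:

λ² = h²/(2mKE)
KE = h²/(2mλ²)
KE = (6.626 × 10^-34 J·s)² / (2 × 6.64 × 10^-27 kg × (8.63 × 10^-10 m)²)
KE = 4.44 × 10^-23 J
KE = 2.77 × 10^-4 eV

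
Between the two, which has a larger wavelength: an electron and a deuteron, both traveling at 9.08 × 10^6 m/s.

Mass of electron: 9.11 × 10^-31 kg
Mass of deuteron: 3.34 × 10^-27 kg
The electron has the longer wavelength.

Using λ = h/(mv), since both particles have the same velocity, the wavelength depends only on mass.

For electron: λ₁ = h/(m₁v) = 8.01 × 10^-11 m
For deuteron: λ₂ = h/(m₂v) = 2.18 × 10^-14 m

Since λ ∝ 1/m at constant velocity, the lighter particle has the longer wavelength.

The electron has the longer de Broglie wavelength.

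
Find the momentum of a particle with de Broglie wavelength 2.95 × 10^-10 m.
2.25 × 10^-24 kg·m/s

From the de Broglie relation λ = h/p, we solve for p:

p = h/λ
p = (6.626 × 10^-34 J·s) / (2.95 × 10^-10 m)
p = 2.25 × 10^-24 kg·m/s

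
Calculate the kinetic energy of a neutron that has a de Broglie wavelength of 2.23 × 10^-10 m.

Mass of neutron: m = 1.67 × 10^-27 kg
2.64 × 10^-21 J (or 0.0165 eV)

From λ = h/√(2mKE), we solve for KE:

λ² = h²/(2mKE)
KE = h²/(2mλ²)
KE = (6.626 × 10^-34 J·s)² / (2 × 1.67 × 10^-27 kg × (2.23 × 10^-10 m)²)
KE = 2.64 × 10^-21 J
KE = 0.0165 eV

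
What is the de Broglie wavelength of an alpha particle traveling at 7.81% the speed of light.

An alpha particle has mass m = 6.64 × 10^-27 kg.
4.26 × 10^-15 m

Using the de Broglie relation λ = h/(mv):

v = 7.81% × c = 2.341 × 10^7 m/s

λ = h/(mv)
λ = (6.626 × 10^-34 J·s) / (6.64 × 10^-27 kg × 2.341 × 10^7 m/s)
λ = 4.26 × 10^-15 m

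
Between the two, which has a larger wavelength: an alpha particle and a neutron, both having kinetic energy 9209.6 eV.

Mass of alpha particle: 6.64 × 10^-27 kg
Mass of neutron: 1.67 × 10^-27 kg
The neutron has the longer wavelength.

Using λ = h/√(2mKE):

For alpha particle: λ₁ = h/√(2m₁KE) = 1.50 × 10^-13 m
For neutron: λ₂ = h/√(2m₂KE) = 2.98 × 10^-13 m

Since λ ∝ 1/√m at constant kinetic energy, the lighter particle has the longer wavelength.

The neutron has the longer de Broglie wavelength.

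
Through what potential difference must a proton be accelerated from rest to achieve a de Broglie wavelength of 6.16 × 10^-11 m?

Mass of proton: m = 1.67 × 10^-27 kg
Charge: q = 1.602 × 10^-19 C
2.16 × 10^-1 V

From λ = h/√(2mqV), we solve for V:

λ² = h²/(2mqV)
V = h²/(2mqλ²)
V = (6.626 × 10^-34 J·s)² / (2 × 1.67 × 10^-27 kg × 1.602 × 10^-19 C × (6.16 × 10^-11 m)²)
V = 2.16 × 10^-1 V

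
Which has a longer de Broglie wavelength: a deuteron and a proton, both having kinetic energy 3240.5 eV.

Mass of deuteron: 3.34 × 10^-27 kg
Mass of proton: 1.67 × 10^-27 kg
The proton has the longer wavelength.

Using λ = h/√(2mKE):

For deuteron: λ₁ = h/√(2m₁KE) = 3.56 × 10^-13 m
For proton: λ₂ = h/√(2m₂KE) = 5.03 × 10^-13 m

Since λ ∝ 1/√m at constant kinetic energy, the lighter particle has the longer wavelength.

The proton has the longer de Broglie wavelength.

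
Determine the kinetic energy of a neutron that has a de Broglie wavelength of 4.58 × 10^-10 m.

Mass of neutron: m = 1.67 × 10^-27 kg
6.27 × 10^-22 J (or 3.91 × 10^-3 eV)

From λ = h/√(2mKE), we solve for KE:

λ² = h²/(2mKE)
KE = h²/(2mλ²)
KE = (6.626 × 10^-34 J·s)² / (2 × 1.67 × 10^-27 kg × (4.58 × 10^-10 m)²)
KE = 6.27 × 10^-22 J
KE = 3.91 × 10^-3 eV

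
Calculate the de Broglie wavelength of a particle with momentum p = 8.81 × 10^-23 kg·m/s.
7.52 × 10^-12 m

Using the de Broglie relation λ = h/p:

λ = h/p
λ = (6.626 × 10^-34 J·s) / (8.81 × 10^-23 kg·m/s)
λ = 7.52 × 10^-12 m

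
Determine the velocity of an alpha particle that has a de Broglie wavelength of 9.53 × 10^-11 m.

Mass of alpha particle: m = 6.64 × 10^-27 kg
1.05 × 10^3 m/s

From the de Broglie relation λ = h/(mv), we solve for v:

v = h/(mλ)
v = (6.626 × 10^-34 J·s) / (6.64 × 10^-27 kg × 9.53 × 10^-11 m)
v = 1.05 × 10^3 m/s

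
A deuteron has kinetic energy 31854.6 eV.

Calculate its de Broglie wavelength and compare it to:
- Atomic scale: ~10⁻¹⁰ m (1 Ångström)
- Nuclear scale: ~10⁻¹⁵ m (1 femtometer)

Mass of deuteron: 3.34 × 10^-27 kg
λ = 1.13 × 10^-13 m, which is between nuclear and atomic scales.

Using λ = h/√(2mKE):

KE = 31854.6 eV = 5.104 × 10^-15 J

λ = h/√(2mKE)
λ = (6.626 × 10^-34 J·s) / √(2 × 3.34 × 10^-27 kg × 5.104 × 10^-15 J)
λ = 1.13 × 10^-13 m

Comparison:
- Atomic scale (10⁻¹⁰ m): λ is 0.0011× this size
- Nuclear scale (10⁻¹⁵ m): λ is 1.1e+02× this size

The wavelength is between nuclear and atomic scales.

This wavelength is appropriate for probing atomic structure but too large for nuclear physics experiments.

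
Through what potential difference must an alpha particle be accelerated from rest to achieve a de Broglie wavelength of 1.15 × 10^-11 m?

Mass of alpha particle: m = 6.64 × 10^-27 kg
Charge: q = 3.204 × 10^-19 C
7.80 × 10^-1 V

From λ = h/√(2mqV), we solve for V:

λ² = h²/(2mqV)
V = h²/(2mqλ²)
V = (6.626 × 10^-34 J·s)² / (2 × 6.64 × 10^-27 kg × 3.204 × 10^-19 C × (1.15 × 10^-11 m)²)
V = 7.80 × 10^-1 V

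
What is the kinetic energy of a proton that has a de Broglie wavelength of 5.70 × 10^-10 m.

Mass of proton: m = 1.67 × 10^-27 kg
4.05 × 10^-22 J (or 2.53 × 10^-3 eV)

From λ = h/√(2mKE), we solve for KE:

λ² = h²/(2mKE)
KE = h²/(2mλ²)
KE = (6.626 × 10^-34 J·s)² / (2 × 1.67 × 10^-27 kg × (5.70 × 10^-10 m)²)
KE = 4.05 × 10^-22 J
KE = 2.53 × 10^-3 eV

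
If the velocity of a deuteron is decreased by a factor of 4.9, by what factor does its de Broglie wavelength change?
The wavelength increases by a factor of 4.9.

From λ = h/(mv), the wavelength is inversely proportional to velocity:

λ ∝ 1/v

If v → v/4.9, then λ → 4.9λ

When velocity is decreased by a factor of 4.9, the wavelength increases by a factor of 4.9.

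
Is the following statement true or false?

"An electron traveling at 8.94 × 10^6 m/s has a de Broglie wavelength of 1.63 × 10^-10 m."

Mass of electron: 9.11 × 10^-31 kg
False

The claim is incorrect.

Using λ = h/(mv):
λ = (6.626 × 10^-34 J·s) / (9.11 × 10^-31 kg × 8.94 × 10^6 m/s)
λ = 8.14 × 10^-11 m

The actual wavelength differs from the claimed 1.63 × 10^-10 m.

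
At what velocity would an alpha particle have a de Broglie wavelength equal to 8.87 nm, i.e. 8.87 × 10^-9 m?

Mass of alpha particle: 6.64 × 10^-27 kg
1.13 × 10^1 m/s

From λ = h/(mv), solve for v:

v = h/(mλ)
v = (6.626 × 10^-34 J·s) / (6.64 × 10^-27 kg × 8.87 × 10^-9 m)
v = 1.13 × 10^1 m/s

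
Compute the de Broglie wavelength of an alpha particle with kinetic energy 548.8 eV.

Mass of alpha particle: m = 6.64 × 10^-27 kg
6.13 × 10^-13 m

Using λ = h/√(2mKE):

First convert KE to Joules: KE = 548.8 eV = 8.793 × 10^-17 J

λ = h/√(2mKE)
λ = (6.626 × 10^-34 J·s) / √(2 × 6.64 × 10^-27 kg × 8.793 × 10^-17 J)
λ = 6.13 × 10^-13 m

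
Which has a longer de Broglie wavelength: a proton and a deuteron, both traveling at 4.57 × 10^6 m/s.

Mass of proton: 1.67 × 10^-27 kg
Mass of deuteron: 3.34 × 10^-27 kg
The proton has the longer wavelength.

Using λ = h/(mv), since both particles have the same velocity, the wavelength depends only on mass.

For proton: λ₁ = h/(m₁v) = 8.68 × 10^-14 m
For deuteron: λ₂ = h/(m₂v) = 4.34 × 10^-14 m

Since λ ∝ 1/m at constant velocity, the lighter particle has the longer wavelength.

The proton has the longer de Broglie wavelength.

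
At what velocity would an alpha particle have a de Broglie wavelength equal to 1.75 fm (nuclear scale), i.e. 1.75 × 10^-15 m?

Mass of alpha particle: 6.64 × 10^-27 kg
5.70 × 10^7 m/s

From λ = h/(mv), solve for v:

v = h/(mλ)
v = (6.626 × 10^-34 J·s) / (6.64 × 10^-27 kg × 1.75 × 10^-15 m)
v = 5.70 × 10^7 m/s

Note: This velocity is 19.0% of the speed of light, so relativistic corrections would be needed for a more accurate calculation.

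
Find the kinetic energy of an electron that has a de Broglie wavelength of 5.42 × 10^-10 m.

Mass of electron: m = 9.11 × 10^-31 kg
8.20 × 10^-19 J (or 5.12 eV)

From λ = h/√(2mKE), we solve for KE:

λ² = h²/(2mKE)
KE = h²/(2mλ²)
KE = (6.626 × 10^-34 J·s)² / (2 × 9.11 × 10^-31 kg × (5.42 × 10^-10 m)²)
KE = 8.20 × 10^-19 J
KE = 5.12 eV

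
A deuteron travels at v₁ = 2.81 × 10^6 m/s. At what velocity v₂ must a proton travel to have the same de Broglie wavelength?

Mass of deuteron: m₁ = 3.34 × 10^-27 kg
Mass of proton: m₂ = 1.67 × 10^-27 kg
v₂ = 5.62 × 10^6 m/s

For equal de Broglie wavelengths: λ₁ = λ₂

h/(m₁v₁) = h/(m₂v₂)
m₁v₁ = m₂v₂
v₂ = v₁ · (m₁/m₂)

v₂ = 2.81 × 10^6 m/s × (3.34 × 10^-27 kg / 1.67 × 10^-27 kg)
v₂ = 5.62 × 10^6 m/s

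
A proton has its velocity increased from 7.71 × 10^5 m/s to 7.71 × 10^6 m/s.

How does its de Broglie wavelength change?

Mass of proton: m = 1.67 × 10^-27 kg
The wavelength decreases by a factor of 10.

Using λ = h/(mv):

Initial wavelength: λ₁ = h/(mv₁) = 5.15 × 10^-13 m
Final wavelength: λ₂ = h/(mv₂) = 5.15 × 10^-14 m

Since λ ∝ 1/v, when velocity increases by a factor of 10, the wavelength decreases by a factor of 10.

λ₂/λ₁ = v₁/v₂ = 1/10

The wavelength decreases by a factor of 10.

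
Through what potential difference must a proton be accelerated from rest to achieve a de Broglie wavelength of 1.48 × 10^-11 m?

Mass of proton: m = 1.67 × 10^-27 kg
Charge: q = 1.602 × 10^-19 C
3.75 V

From λ = h/√(2mqV), we solve for V:

λ² = h²/(2mqV)
V = h²/(2mqλ²)
V = (6.626 × 10^-34 J·s)² / (2 × 1.67 × 10^-27 kg × 1.602 × 10^-19 C × (1.48 × 10^-11 m)²)
V = 3.75 V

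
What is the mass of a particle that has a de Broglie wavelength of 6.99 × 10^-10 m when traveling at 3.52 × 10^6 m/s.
2.69 × 10^-31 kg

From the de Broglie relation λ = h/(mv), we solve for m:

m = h/(λv)
m = (6.626 × 10^-34 J·s) / (6.99 × 10^-10 m × 3.52 × 10^6 m/s)
m = 2.69 × 10^-31 kg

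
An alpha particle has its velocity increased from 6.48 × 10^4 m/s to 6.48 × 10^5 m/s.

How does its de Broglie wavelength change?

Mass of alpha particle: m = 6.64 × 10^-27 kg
The wavelength decreases by a factor of 10.

Using λ = h/(mv):

Initial wavelength: λ₁ = h/(mv₁) = 1.54 × 10^-12 m
Final wavelength: λ₂ = h/(mv₂) = 1.54 × 10^-13 m

Since λ ∝ 1/v, when velocity increases by a factor of 10, the wavelength decreases by a factor of 10.

λ₂/λ₁ = v₁/v₂ = 1/10

The wavelength decreases by a factor of 10.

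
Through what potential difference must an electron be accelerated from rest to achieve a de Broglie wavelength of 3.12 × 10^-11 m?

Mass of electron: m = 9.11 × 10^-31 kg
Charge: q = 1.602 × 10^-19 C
1.55 × 10^3 V

From λ = h/√(2mqV), we solve for V:

λ² = h²/(2mqV)
V = h²/(2mqλ²)
V = (6.626 × 10^-34 J·s)² / (2 × 9.11 × 10^-31 kg × 1.602 × 10^-19 C × (3.12 × 10^-11 m)²)
V = 1.55 × 10^3 V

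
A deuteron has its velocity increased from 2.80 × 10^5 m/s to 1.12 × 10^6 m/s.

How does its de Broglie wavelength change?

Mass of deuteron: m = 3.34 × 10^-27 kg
The wavelength decreases by a factor of 4.

Using λ = h/(mv):

Initial wavelength: λ₁ = h/(mv₁) = 7.09 × 10^-13 m
Final wavelength: λ₂ = h/(mv₂) = 1.77 × 10^-13 m

Since λ ∝ 1/v, when velocity increases by a factor of 4, the wavelength decreases by a factor of 4.

λ₂/λ₁ = v₁/v₂ = 1/4

The wavelength decreases by a factor of 4.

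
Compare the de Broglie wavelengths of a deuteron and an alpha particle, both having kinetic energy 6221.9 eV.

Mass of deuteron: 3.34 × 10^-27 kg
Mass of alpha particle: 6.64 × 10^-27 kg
The deuteron has the longer wavelength.

Using λ = h/√(2mKE):

For deuteron: λ₁ = h/√(2m₁KE) = 2.57 × 10^-13 m
For alpha particle: λ₂ = h/√(2m₂KE) = 1.82 × 10^-13 m

Since λ ∝ 1/√m at constant kinetic energy, the lighter particle has the longer wavelength.

The deuteron has the longer de Broglie wavelength.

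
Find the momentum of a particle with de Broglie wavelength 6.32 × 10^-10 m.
1.05 × 10^-24 kg·m/s

From the de Broglie relation λ = h/p, we solve for p:

p = h/λ
p = (6.626 × 10^-34 J·s) / (6.32 × 10^-10 m)
p = 1.05 × 10^-24 kg·m/s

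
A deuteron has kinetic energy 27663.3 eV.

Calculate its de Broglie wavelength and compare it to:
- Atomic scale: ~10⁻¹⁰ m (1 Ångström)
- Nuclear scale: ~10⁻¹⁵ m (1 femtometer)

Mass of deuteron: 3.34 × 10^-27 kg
λ = 1.22 × 10^-13 m, which is between nuclear and atomic scales.

Using λ = h/√(2mKE):

KE = 27663.3 eV = 4.432 × 10^-15 J

λ = h/√(2mKE)
λ = (6.626 × 10^-34 J·s) / √(2 × 3.34 × 10^-27 kg × 4.432 × 10^-15 J)
λ = 1.22 × 10^-13 m

Comparison:
- Atomic scale (10⁻¹⁰ m): λ is 0.0012× this size
- Nuclear scale (10⁻¹⁵ m): λ is 1.2e+02× this size

The wavelength is between nuclear and atomic scales.

This wavelength is appropriate for probing atomic structure but too large for nuclear physics experiments.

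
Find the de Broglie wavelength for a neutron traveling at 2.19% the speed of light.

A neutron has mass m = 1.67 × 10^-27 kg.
6.04 × 10^-14 m

Using the de Broglie relation λ = h/(mv):

v = 2.19% × c = 6.565 × 10^6 m/s

λ = h/(mv)
λ = (6.626 × 10^-34 J·s) / (1.67 × 10^-27 kg × 6.565 × 10^6 m/s)
λ = 6.04 × 10^-14 m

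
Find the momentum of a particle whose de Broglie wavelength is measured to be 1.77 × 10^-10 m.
3.74 × 10^-24 kg·m/s

From the de Broglie relation λ = h/p, we solve for p:

p = h/λ
p = (6.626 × 10^-34 J·s) / (1.77 × 10^-10 m)
p = 3.74 × 10^-24 kg·m/s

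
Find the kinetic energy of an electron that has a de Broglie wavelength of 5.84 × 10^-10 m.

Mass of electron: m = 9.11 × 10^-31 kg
7.07 × 10^-19 J (or 4.41 eV)

From λ = h/√(2mKE), we solve for KE:

λ² = h²/(2mKE)
KE = h²/(2mλ²)
KE = (6.626 × 10^-34 J·s)² / (2 × 9.11 × 10^-31 kg × (5.84 × 10^-10 m)²)
KE = 7.07 × 10^-19 J
KE = 4.41 eV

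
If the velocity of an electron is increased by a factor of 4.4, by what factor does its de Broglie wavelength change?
The wavelength decreases by a factor of 4.4.

From λ = h/(mv), the wavelength is inversely proportional to velocity:

λ ∝ 1/v

If v → 4.4v, then λ → λ/4.4

When velocity is increased by a factor of 4.4, the wavelength decreases by a factor of 4.4.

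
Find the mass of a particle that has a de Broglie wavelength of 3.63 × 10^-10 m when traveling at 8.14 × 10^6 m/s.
2.24 × 10^-31 kg

From the de Broglie relation λ = h/(mv), we solve for m:

m = h/(λv)
m = (6.626 × 10^-34 J·s) / (3.63 × 10^-10 m × 8.14 × 10^6 m/s)
m = 2.24 × 10^-31 kg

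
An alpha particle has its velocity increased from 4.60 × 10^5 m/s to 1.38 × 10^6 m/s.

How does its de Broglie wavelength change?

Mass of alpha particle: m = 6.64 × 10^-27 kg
The wavelength decreases by a factor of 3.

Using λ = h/(mv):

Initial wavelength: λ₁ = h/(mv₁) = 2.17 × 10^-13 m
Final wavelength: λ₂ = h/(mv₂) = 7.23 × 10^-14 m

Since λ ∝ 1/v, when velocity increases by a factor of 3, the wavelength decreases by a factor of 3.

λ₂/λ₁ = v₁/v₂ = 1/3

The wavelength decreases by a factor of 3.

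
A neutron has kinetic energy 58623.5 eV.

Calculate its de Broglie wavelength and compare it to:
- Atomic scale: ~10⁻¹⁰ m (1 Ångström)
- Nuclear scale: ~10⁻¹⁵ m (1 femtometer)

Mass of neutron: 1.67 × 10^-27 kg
λ = 1.18 × 10^-13 m, which is between nuclear and atomic scales.

Using λ = h/√(2mKE):

KE = 58623.5 eV = 9.393 × 10^-15 J

λ = h/√(2mKE)
λ = (6.626 × 10^-34 J·s) / √(2 × 1.67 × 10^-27 kg × 9.393 × 10^-15 J)
λ = 1.18 × 10^-13 m

Comparison:
- Atomic scale (10⁻¹⁰ m): λ is 0.0012× this size
- Nuclear scale (10⁻¹⁵ m): λ is 1.2e+02× this size

The wavelength is between nuclear and atomic scales.

This wavelength is appropriate for probing atomic structure but too large for nuclear physics experiments.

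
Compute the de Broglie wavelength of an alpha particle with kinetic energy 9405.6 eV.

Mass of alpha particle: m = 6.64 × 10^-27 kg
1.48 × 10^-13 m

Using λ = h/√(2mKE):

First convert KE to Joules: KE = 9405.6 eV = 1.507 × 10^-15 J

λ = h/√(2mKE)
λ = (6.626 × 10^-34 J·s) / √(2 × 6.64 × 10^-27 kg × 1.507 × 10^-15 J)
λ = 1.48 × 10^-13 m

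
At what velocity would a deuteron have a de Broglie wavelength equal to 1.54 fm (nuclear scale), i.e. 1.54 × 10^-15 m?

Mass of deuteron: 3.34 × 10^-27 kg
1.29 × 10^8 m/s

From λ = h/(mv), solve for v:

v = h/(mλ)
v = (6.626 × 10^-34 J·s) / (3.34 × 10^-27 kg × 1.54 × 10^-15 m)
v = 1.29 × 10^8 m/s

Note: This velocity is 43.0% of the speed of light, so relativistic corrections would be needed for a more accurate calculation.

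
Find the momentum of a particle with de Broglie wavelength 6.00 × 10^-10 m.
1.10 × 10^-24 kg·m/s

From the de Broglie relation λ = h/p, we solve for p:

p = h/λ
p = (6.626 × 10^-34 J·s) / (6.00 × 10^-10 m)
p = 1.10 × 10^-24 kg·m/s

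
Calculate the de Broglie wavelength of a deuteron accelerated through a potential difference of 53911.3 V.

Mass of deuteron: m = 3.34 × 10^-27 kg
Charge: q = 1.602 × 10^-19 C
8.72 × 10^-14 m

When a particle is accelerated through voltage V, it gains kinetic energy KE = qV.

The de Broglie wavelength is then λ = h/√(2mqV):

λ = h/√(2mqV)
λ = (6.626 × 10^-34 J·s) / √(2 × 3.34 × 10^-27 kg × 1.602 × 10^-19 C × 53911.3 V)
λ = 8.72 × 10^-14 m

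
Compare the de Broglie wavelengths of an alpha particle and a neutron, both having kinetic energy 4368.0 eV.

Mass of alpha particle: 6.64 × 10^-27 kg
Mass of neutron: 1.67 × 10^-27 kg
The neutron has the longer wavelength.

Using λ = h/√(2mKE):

For alpha particle: λ₁ = h/√(2m₁KE) = 2.17 × 10^-13 m
For neutron: λ₂ = h/√(2m₂KE) = 4.33 × 10^-13 m

Since λ ∝ 1/√m at constant kinetic energy, the lighter particle has the longer wavelength.

The neutron has the longer de Broglie wavelength.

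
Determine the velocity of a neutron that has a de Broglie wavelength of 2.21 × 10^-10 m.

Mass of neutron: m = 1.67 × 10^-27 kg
1.80 × 10^3 m/s

From the de Broglie relation λ = h/(mv), we solve for v:

v = h/(mλ)
v = (6.626 × 10^-34 J·s) / (1.67 × 10^-27 kg × 2.21 × 10^-10 m)
v = 1.80 × 10^3 m/s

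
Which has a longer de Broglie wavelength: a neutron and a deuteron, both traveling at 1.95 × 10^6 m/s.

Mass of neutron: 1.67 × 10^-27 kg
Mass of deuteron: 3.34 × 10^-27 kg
The neutron has the longer wavelength.

Using λ = h/(mv), since both particles have the same velocity, the wavelength depends only on mass.

For neutron: λ₁ = h/(m₁v) = 2.03 × 10^-13 m
For deuteron: λ₂ = h/(m₂v) = 1.02 × 10^-13 m

Since λ ∝ 1/m at constant velocity, the lighter particle has the longer wavelength.

The neutron has the longer de Broglie wavelength.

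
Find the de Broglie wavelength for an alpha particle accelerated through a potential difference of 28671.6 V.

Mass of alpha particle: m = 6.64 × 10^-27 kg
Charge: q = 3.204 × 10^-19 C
6.00 × 10^-14 m

When a particle is accelerated through voltage V, it gains kinetic energy KE = qV.

The de Broglie wavelength is then λ = h/√(2mqV):

λ = h/√(2mqV)
λ = (6.626 × 10^-34 J·s) / √(2 × 6.64 × 10^-27 kg × 3.204 × 10^-19 C × 28671.6 V)
λ = 6.00 × 10^-14 m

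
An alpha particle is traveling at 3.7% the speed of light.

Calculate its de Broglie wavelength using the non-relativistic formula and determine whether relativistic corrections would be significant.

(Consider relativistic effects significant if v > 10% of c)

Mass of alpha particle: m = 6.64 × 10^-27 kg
No, relativistic corrections are not needed.

Using the non-relativistic de Broglie formula λ = h/(mv):

v = 3.7% × c = 1.109 × 10^7 m/s

λ = h/(mv)
λ = (6.626 × 10^-34 J·s) / (6.64 × 10^-27 kg × 1.109 × 10^7 m/s)
λ = 9.00 × 10^-15 m

Since v = 3.7% of c < 10% of c, relativistic corrections are NOT significant and this non-relativistic result is a good approximation.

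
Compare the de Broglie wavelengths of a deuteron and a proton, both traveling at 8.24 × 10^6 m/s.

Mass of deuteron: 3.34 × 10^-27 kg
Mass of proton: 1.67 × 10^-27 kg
The proton has the longer wavelength.

Using λ = h/(mv), since both particles have the same velocity, the wavelength depends only on mass.

For deuteron: λ₁ = h/(m₁v) = 2.41 × 10^-14 m
For proton: λ₂ = h/(m₂v) = 4.82 × 10^-14 m

Since λ ∝ 1/m at constant velocity, the lighter particle has the longer wavelength.

The proton has the longer de Broglie wavelength.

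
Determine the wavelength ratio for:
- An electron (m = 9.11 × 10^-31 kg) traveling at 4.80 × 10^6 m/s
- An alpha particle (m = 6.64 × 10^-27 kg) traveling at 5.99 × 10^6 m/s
λ₁/λ₂ = 9.10 × 10^3

Using λ = h/(mv):

λ₁ = h/(m₁v₁) = 1.52 × 10^-10 m
λ₂ = h/(m₂v₂) = 1.67 × 10^-14 m

Ratio λ₁/λ₂ = (m₂v₂)/(m₁v₁)
         = (6.64 × 10^-27 kg × 5.99 × 10^6 m/s) / (9.11 × 10^-31 kg × 4.80 × 10^6 m/s)
         = 9.10 × 10^3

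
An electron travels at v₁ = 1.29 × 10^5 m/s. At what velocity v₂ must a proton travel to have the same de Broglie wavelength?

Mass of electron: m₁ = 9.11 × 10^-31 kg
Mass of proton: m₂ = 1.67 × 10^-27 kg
v₂ = 7.04 × 10^1 m/s

For equal de Broglie wavelengths: λ₁ = λ₂

h/(m₁v₁) = h/(m₂v₂)
m₁v₁ = m₂v₂
v₂ = v₁ · (m₁/m₂)

v₂ = 1.29 × 10^5 m/s × (9.11 × 10^-31 kg / 1.67 × 10^-27 kg)
v₂ = 7.04 × 10^1 m/s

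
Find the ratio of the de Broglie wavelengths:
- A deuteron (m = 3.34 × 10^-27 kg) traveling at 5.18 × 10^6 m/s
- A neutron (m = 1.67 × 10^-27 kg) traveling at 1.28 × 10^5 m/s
λ₁/λ₂ = 0.0124

Using λ = h/(mv):

λ₁ = h/(m₁v₁) = 3.83 × 10^-14 m
λ₂ = h/(m₂v₂) = 3.10 × 10^-12 m

Ratio λ₁/λ₂ = (m₂v₂)/(m₁v₁)
         = (1.67 × 10^-27 kg × 1.28 × 10^5 m/s) / (3.34 × 10^-27 kg × 5.18 × 10^6 m/s)
         = 0.0124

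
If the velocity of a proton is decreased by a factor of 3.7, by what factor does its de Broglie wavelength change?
The wavelength increases by a factor of 3.7.

From λ = h/(mv), the wavelength is inversely proportional to velocity:

λ ∝ 1/v

If v → v/3.7, then λ → 3.7λ

When velocity is decreased by a factor of 3.7, the wavelength increases by a factor of 3.7.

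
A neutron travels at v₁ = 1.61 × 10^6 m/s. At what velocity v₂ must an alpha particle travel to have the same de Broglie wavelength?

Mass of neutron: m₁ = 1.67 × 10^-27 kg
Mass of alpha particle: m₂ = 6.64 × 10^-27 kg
v₂ = 4.05 × 10^5 m/s

For equal de Broglie wavelengths: λ₁ = λ₂

h/(m₁v₁) = h/(m₂v₂)
m₁v₁ = m₂v₂
v₂ = v₁ · (m₁/m₂)

v₂ = 1.61 × 10^6 m/s × (1.67 × 10^-27 kg / 6.64 × 10^-27 kg)
v₂ = 4.05 × 10^5 m/s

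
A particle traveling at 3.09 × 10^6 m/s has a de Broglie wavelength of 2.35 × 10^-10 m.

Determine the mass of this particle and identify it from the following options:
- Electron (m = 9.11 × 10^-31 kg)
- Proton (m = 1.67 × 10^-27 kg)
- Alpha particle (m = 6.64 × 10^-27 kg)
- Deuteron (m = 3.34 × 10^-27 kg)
The particle is an electron.

From λ = h/(mv), solve for mass:

m = h/(λv)
m = (6.626 × 10^-34 J·s) / (2.35 × 10^-10 m × 3.09 × 10^6 m/s)
m = 9.12 × 10^-31 kg

Comparing with the listed masses, this is closest to an electron.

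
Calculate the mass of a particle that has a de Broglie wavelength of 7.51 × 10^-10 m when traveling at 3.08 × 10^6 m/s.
2.86 × 10^-31 kg

From the de Broglie relation λ = h/(mv), we solve for m:

m = h/(λv)
m = (6.626 × 10^-34 J·s) / (7.51 × 10^-10 m × 3.08 × 10^6 m/s)
m = 2.86 × 10^-31 kg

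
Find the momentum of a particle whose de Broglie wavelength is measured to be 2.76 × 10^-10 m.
2.40 × 10^-24 kg·m/s

From the de Broglie relation λ = h/p, we solve for p:

p = h/λ
p = (6.626 × 10^-34 J·s) / (2.76 × 10^-10 m)
p = 2.40 × 10^-24 kg·m/s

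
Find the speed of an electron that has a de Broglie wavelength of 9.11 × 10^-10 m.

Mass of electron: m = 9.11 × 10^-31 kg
7.98 × 10^5 m/s

From the de Broglie relation λ = h/(mv), we solve for v:

v = h/(mλ)
v = (6.626 × 10^-34 J·s) / (9.11 × 10^-31 kg × 9.11 × 10^-10 m)
v = 7.98 × 10^5 m/s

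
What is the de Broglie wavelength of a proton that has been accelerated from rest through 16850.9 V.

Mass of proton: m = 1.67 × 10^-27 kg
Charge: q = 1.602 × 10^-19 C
2.21 × 10^-13 m

When a particle is accelerated through voltage V, it gains kinetic energy KE = qV.

The de Broglie wavelength is then λ = h/√(2mqV):

λ = h/√(2mqV)
λ = (6.626 × 10^-34 J·s) / √(2 × 1.67 × 10^-27 kg × 1.602 × 10^-19 C × 16850.9 V)
λ = 2.21 × 10^-13 m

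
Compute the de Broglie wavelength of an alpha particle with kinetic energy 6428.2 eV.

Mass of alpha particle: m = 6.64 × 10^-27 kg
1.79 × 10^-13 m

Using λ = h/√(2mKE):

First convert KE to Joules: KE = 6428.2 eV = 1.030 × 10^-15 J

λ = h/√(2mKE)
λ = (6.626 × 10^-34 J·s) / √(2 × 6.64 × 10^-27 kg × 1.030 × 10^-15 J)
λ = 1.79 × 10^-13 m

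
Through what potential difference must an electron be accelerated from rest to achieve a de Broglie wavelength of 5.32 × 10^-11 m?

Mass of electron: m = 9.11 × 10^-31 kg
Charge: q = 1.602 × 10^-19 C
531 V

From λ = h/√(2mqV), we solve for V:

λ² = h²/(2mqV)
V = h²/(2mqλ²)
V = (6.626 × 10^-34 J·s)² / (2 × 9.11 × 10^-31 kg × 1.602 × 10^-19 C × (5.32 × 10^-11 m)²)
V = 531 V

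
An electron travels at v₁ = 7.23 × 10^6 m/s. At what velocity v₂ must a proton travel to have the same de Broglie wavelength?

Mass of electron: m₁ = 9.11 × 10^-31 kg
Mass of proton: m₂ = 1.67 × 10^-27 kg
v₂ = 3.94 × 10^3 m/s

For equal de Broglie wavelengths: λ₁ = λ₂

h/(m₁v₁) = h/(m₂v₂)
m₁v₁ = m₂v₂
v₂ = v₁ · (m₁/m₂)

v₂ = 7.23 × 10^6 m/s × (9.11 × 10^-31 kg / 1.67 × 10^-27 kg)
v₂ = 3.94 × 10^3 m/s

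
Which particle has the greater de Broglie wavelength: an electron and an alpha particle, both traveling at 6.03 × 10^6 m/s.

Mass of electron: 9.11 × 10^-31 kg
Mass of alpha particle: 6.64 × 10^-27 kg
The electron has the longer wavelength.

Using λ = h/(mv), since both particles have the same velocity, the wavelength depends only on mass.

For electron: λ₁ = h/(m₁v) = 1.21 × 10^-10 m
For alpha particle: λ₂ = h/(m₂v) = 1.65 × 10^-14 m

Since λ ∝ 1/m at constant velocity, the lighter particle has the longer wavelength.

The electron has the longer de Broglie wavelength.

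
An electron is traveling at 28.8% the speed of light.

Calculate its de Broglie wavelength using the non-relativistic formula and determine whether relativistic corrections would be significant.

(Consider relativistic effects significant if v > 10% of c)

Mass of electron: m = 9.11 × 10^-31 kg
Yes, relativistic corrections are needed.

Using the non-relativistic de Broglie formula λ = h/(mv):

v = 28.8% × c = 8.634 × 10^7 m/s

λ = h/(mv)
λ = (6.626 × 10^-34 J·s) / (9.11 × 10^-31 kg × 8.634 × 10^7 m/s)
λ = 8.42 × 10^-12 m

Since v = 28.8% of c > 10% of c, relativistic corrections ARE significant and the actual wavelength would differ from this non-relativistic estimate.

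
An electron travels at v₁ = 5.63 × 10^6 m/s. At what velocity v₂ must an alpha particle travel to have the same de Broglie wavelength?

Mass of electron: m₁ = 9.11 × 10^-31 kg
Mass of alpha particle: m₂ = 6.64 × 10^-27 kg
v₂ = 7.72 × 10^2 m/s

For equal de Broglie wavelengths: λ₁ = λ₂

h/(m₁v₁) = h/(m₂v₂)
m₁v₁ = m₂v₂
v₂ = v₁ · (m₁/m₂)

v₂ = 5.63 × 10^6 m/s × (9.11 × 10^-31 kg / 6.64 × 10^-27 kg)
v₂ = 7.72 × 10^2 m/s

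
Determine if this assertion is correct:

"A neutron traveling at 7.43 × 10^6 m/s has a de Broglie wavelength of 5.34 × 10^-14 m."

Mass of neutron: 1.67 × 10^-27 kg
True

The claim is correct.

Using λ = h/(mv):
λ = (6.626 × 10^-34 J·s) / (1.67 × 10^-27 kg × 7.43 × 10^6 m/s)
λ = 5.34 × 10^-14 m

This matches the claimed value.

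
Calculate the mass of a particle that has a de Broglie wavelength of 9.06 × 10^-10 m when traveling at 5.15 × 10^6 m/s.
1.42 × 10^-31 kg

From the de Broglie relation λ = h/(mv), we solve for m:

m = h/(λv)
m = (6.626 × 10^-34 J·s) / (9.06 × 10^-10 m × 5.15 × 10^6 m/s)
m = 1.42 × 10^-31 kg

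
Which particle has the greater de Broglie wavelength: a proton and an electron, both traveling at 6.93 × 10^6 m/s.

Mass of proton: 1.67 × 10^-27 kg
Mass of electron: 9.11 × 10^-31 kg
The electron has the longer wavelength.

Using λ = h/(mv), since both particles have the same velocity, the wavelength depends only on mass.

For proton: λ₁ = h/(m₁v) = 5.73 × 10^-14 m
For electron: λ₂ = h/(m₂v) = 1.05 × 10^-10 m

Since λ ∝ 1/m at constant velocity, the lighter particle has the longer wavelength.

The electron has the longer de Broglie wavelength.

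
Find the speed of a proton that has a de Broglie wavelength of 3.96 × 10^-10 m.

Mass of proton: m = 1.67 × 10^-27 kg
1.00 × 10^3 m/s

From the de Broglie relation λ = h/(mv), we solve for v:

v = h/(mλ)
v = (6.626 × 10^-34 J·s) / (1.67 × 10^-27 kg × 3.96 × 10^-10 m)
v = 1.00 × 10^3 m/s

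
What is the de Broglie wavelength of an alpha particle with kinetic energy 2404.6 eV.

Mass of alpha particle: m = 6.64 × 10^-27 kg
2.93 × 10^-13 m

Using λ = h/√(2mKE):

First convert KE to Joules: KE = 2404.6 eV = 3.853 × 10^-16 J

λ = h/√(2mKE)
λ = (6.626 × 10^-34 J·s) / √(2 × 6.64 × 10^-27 kg × 3.853 × 10^-16 J)
λ = 2.93 × 10^-13 m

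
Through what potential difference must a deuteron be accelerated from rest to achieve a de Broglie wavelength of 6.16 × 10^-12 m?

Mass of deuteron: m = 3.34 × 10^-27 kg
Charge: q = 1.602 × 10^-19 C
10.8 V

From λ = h/√(2mqV), we solve for V:

λ² = h²/(2mqV)
V = h²/(2mqλ²)
V = (6.626 × 10^-34 J·s)² / (2 × 3.34 × 10^-27 kg × 1.602 × 10^-19 C × (6.16 × 10^-12 m)²)
V = 10.8 V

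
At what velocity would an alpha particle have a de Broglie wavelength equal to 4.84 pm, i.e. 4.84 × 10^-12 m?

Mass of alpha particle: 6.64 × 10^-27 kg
2.06 × 10^4 m/s

From λ = h/(mv), solve for v:

v = h/(mλ)
v = (6.626 × 10^-34 J·s) / (6.64 × 10^-27 kg × 4.84 × 10^-12 m)
v = 2.06 × 10^4 m/s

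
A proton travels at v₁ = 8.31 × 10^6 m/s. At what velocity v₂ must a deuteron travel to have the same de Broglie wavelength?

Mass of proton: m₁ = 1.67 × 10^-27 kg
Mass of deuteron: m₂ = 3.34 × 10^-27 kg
v₂ = 4.16 × 10^6 m/s

For equal de Broglie wavelengths: λ₁ = λ₂

h/(m₁v₁) = h/(m₂v₂)
m₁v₁ = m₂v₂
v₂ = v₁ · (m₁/m₂)

v₂ = 8.31 × 10^6 m/s × (1.67 × 10^-27 kg / 3.34 × 10^-27 kg)
v₂ = 4.16 × 10^6 m/s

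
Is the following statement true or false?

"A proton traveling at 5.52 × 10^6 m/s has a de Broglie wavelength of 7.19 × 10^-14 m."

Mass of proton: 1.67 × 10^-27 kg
True

The claim is correct.

Using λ = h/(mv):
λ = (6.626 × 10^-34 J·s) / (1.67 × 10^-27 kg × 5.52 × 10^6 m/s)
λ = 7.19 × 10^-14 m

This matches the claimed value.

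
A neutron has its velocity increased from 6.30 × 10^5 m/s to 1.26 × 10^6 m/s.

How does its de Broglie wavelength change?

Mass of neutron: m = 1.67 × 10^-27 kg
The wavelength decreases by a factor of 2.

Using λ = h/(mv):

Initial wavelength: λ₁ = h/(mv₁) = 6.30 × 10^-13 m
Final wavelength: λ₂ = h/(mv₂) = 3.15 × 10^-13 m

Since λ ∝ 1/v, when velocity increases by a factor of 2, the wavelength decreases by a factor of 2.

λ₂/λ₁ = v₁/v₂ = 1/2

The wavelength decreases by a factor of 2.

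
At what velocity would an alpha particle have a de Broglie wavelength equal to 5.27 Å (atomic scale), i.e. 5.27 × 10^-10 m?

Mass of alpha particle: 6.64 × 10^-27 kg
1.89 × 10^2 m/s

From λ = h/(mv), solve for v:

v = h/(mλ)
v = (6.626 × 10^-34 J·s) / (6.64 × 10^-27 kg × 5.27 × 10^-10 m)
v = 1.89 × 10^2 m/s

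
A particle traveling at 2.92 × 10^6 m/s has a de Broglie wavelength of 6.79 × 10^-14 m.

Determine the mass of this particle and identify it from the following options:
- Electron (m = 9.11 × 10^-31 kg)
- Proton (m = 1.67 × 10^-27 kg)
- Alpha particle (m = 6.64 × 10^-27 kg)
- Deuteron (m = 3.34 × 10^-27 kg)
The particle is a deuteron.

From λ = h/(mv), solve for mass:

m = h/(λv)
m = (6.626 × 10^-34 J·s) / (6.79 × 10^-14 m × 2.92 × 10^6 m/s)
m = 3.34 × 10^-27 kg

Comparing with the listed masses, this is closest to a deuteron.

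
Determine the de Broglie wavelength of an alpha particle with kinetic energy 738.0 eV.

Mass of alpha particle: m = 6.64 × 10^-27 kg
5.29 × 10^-13 m

Using λ = h/√(2mKE):

First convert KE to Joules: KE = 738.0 eV = 1.182 × 10^-16 J

λ = h/√(2mKE)
λ = (6.626 × 10^-34 J·s) / √(2 × 6.64 × 10^-27 kg × 1.182 × 10^-16 J)
λ = 5.29 × 10^-13 m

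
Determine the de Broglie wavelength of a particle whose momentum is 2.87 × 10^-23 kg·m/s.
2.31 × 10^-11 m

Using the de Broglie relation λ = h/p:

λ = h/p
λ = (6.626 × 10^-34 J·s) / (2.87 × 10^-23 kg·m/s)
λ = 2.31 × 10^-11 m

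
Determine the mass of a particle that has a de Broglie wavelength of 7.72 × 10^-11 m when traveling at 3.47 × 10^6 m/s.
2.47 × 10^-30 kg

From the de Broglie relation λ = h/(mv), we solve for m:

m = h/(λv)
m = (6.626 × 10^-34 J·s) / (7.72 × 10^-11 m × 3.47 × 10^6 m/s)
m = 2.47 × 10^-30 kg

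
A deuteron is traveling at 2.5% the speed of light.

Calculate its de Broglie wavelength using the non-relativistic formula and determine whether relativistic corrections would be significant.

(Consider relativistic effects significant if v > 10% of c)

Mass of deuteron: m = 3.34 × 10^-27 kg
No, relativistic corrections are not needed.

Using the non-relativistic de Broglie formula λ = h/(mv):

v = 2.5% × c = 7.495 × 10^6 m/s

λ = h/(mv)
λ = (6.626 × 10^-34 J·s) / (3.34 × 10^-27 kg × 7.495 × 10^6 m/s)
λ = 2.65 × 10^-14 m

Since v = 2.5% of c < 10% of c, relativistic corrections are NOT significant and this non-relativistic result is a good approximation.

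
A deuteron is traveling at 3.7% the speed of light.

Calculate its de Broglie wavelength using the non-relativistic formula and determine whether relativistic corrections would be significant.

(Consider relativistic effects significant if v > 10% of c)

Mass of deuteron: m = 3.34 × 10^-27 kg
No, relativistic corrections are not needed.

Using the non-relativistic de Broglie formula λ = h/(mv):

v = 3.7% × c = 1.109 × 10^7 m/s

λ = h/(mv)
λ = (6.626 × 10^-34 J·s) / (3.34 × 10^-27 kg × 1.109 × 10^7 m/s)
λ = 1.79 × 10^-14 m

Since v = 3.7% of c < 10% of c, relativistic corrections are NOT significant and this non-relativistic result is a good approximation.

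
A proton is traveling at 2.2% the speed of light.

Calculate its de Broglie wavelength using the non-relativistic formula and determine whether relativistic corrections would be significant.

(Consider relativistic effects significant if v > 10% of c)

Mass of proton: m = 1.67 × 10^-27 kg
No, relativistic corrections are not needed.

Using the non-relativistic de Broglie formula λ = h/(mv):

v = 2.2% × c = 6.595 × 10^6 m/s

λ = h/(mv)
λ = (6.626 × 10^-34 J·s) / (1.67 × 10^-27 kg × 6.595 × 10^6 m/s)
λ = 6.02 × 10^-14 m

Since v = 2.2% of c < 10% of c, relativistic corrections are NOT significant and this non-relativistic result is a good approximation.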